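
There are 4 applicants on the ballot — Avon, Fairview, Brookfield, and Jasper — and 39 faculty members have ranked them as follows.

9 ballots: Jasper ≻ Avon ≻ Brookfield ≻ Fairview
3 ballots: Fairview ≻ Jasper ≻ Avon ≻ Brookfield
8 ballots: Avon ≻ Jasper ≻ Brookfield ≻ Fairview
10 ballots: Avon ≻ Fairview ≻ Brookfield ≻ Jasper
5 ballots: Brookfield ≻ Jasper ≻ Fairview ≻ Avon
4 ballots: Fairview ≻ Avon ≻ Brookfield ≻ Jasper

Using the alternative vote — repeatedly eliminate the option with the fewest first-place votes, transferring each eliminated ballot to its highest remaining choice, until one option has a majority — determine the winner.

Round 1: Avon 18, Jasper 9, Fairview 7, Brookfield 5. Brookfield has the fewest and is eliminated.
Round 2: Avon 18, Jasper 14, Fairview 7. Fairview has the fewest and is eliminated.
Round 3: Avon 22, Jasper 17. Avon has a majority.

Avon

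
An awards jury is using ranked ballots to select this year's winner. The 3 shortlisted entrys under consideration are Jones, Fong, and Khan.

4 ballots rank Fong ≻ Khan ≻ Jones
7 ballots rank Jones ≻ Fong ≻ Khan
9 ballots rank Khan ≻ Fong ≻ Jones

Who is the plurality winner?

First-place vote totals:
  Jones: 7
  Fong: 4
  Khan: 9
Khan has the most first-place votes.

Khan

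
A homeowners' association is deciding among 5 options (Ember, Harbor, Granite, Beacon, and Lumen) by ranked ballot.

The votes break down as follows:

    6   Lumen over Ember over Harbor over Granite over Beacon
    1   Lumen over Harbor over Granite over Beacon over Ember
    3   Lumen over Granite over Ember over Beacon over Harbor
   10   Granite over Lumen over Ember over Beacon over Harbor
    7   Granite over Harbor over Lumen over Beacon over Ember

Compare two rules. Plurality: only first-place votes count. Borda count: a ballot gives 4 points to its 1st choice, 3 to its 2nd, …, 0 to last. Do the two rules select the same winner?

Yes

Plurality first-place counts: Ember 0, Harbor 0, Granite 17, Beacon 0, Lumen 10 → Granite.
Borda totals: Ember 44, Harbor 36, Granite 85, Beacon 21, Lumen 84 → Granite.
The two rules agree on Granite.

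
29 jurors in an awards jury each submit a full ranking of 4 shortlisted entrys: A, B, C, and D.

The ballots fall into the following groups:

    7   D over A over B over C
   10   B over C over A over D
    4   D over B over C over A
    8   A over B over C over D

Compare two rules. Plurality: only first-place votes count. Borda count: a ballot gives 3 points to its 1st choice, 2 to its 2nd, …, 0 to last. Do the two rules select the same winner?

Plurality first-place counts: A 8, B 10, C 0, D 11 → D.
Borda totals: A 48, B 61, C 32, D 33 → B.
The two rules disagree: plurality picks D, Borda picks B.

No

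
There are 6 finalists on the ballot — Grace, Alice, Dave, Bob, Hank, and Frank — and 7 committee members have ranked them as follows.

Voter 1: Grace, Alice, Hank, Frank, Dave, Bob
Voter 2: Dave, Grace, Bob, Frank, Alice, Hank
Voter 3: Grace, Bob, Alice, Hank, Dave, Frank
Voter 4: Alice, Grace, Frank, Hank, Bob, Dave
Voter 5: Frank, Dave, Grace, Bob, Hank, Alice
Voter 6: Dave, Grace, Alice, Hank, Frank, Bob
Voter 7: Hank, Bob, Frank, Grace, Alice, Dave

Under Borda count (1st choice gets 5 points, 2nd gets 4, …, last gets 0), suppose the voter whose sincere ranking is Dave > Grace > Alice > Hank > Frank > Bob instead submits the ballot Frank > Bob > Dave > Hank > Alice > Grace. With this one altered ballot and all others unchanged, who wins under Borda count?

Borda totals with the altered ballot: Grace 23, Alice 15, Dave 14, Bob 18, Hank 15, Frank 20.
The winner is unchanged: still Grace.

Grace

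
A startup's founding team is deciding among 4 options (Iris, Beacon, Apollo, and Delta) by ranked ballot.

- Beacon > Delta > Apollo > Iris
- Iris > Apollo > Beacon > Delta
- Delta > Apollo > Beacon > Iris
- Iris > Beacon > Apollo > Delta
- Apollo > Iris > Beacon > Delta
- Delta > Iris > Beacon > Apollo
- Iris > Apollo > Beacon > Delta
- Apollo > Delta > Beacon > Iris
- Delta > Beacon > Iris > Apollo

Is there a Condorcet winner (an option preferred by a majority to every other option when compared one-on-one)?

No

Head-to-head results (9 voters total):
Iris vs Beacon: Iris wins 5–4.
Iris vs Apollo: Iris wins 5–4.
Iris vs Delta: Delta wins 5–4.
Beacon vs Apollo: Apollo wins 5–4.
Beacon vs Delta: Beacon wins 5–4.
Apollo vs Delta: Apollo wins 5–4.
No candidate beats all others: Iris beats Beacon beats Delta beats Iris, a majority cycle.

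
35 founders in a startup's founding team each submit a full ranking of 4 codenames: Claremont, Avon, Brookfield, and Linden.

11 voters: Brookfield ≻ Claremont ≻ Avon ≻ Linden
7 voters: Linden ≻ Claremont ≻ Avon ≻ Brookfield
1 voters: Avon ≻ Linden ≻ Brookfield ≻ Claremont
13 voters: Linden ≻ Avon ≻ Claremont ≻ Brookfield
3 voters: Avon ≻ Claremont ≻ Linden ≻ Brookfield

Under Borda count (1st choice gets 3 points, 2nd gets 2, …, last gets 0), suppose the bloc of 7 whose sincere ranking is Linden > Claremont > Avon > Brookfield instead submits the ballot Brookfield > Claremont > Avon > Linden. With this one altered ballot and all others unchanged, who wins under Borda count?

Borda totals with the altered ballot: Claremont 55, Avon 56, Brookfield 55, Linden 44.
The switch changes the winner from Linden to Avon.

Avon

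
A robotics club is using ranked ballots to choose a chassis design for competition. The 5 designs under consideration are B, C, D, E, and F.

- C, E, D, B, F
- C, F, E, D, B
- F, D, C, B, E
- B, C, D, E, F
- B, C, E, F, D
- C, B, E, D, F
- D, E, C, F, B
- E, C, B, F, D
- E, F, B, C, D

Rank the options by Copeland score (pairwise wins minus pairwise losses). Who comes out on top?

C

Pairwise results:
  B vs C: C wins 6–3.
  B vs D: B wins 5–4.
  B vs E: E wins 5–4.
  B vs F: B wins 5–4.
  C vs D: C wins 7–2.
  C vs E: C wins 6–3.
  C vs F: C wins 7–2.
  D vs E: E wins 6–3.
  D vs F: F wins 5–4.
  E vs F: E wins 7–2.
Copeland scores (wins − losses):
  B: 2 − 2 = 0
  C: 4 − 0 = 4
  D: 0 − 4 = -4
  E: 3 − 1 = 2
  F: 1 − 3 = -2
C has the best Copeland score.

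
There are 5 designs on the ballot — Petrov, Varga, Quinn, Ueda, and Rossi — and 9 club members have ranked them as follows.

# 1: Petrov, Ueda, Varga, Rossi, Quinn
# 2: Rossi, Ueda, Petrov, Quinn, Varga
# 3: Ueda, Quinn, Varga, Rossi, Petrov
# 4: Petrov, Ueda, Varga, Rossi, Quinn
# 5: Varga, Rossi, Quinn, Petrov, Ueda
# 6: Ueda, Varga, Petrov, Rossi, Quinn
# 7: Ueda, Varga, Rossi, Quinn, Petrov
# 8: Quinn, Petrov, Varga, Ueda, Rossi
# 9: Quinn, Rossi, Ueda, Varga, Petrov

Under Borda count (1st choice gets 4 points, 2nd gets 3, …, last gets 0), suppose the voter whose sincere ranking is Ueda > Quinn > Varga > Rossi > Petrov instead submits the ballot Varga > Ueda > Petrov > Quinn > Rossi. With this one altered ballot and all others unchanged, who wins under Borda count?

Ueda

Borda totals with the altered ballot: Petrov 18, Varga 21, Quinn 13, Ueda 23, Rossi 15.
The winner is unchanged: still Ueda.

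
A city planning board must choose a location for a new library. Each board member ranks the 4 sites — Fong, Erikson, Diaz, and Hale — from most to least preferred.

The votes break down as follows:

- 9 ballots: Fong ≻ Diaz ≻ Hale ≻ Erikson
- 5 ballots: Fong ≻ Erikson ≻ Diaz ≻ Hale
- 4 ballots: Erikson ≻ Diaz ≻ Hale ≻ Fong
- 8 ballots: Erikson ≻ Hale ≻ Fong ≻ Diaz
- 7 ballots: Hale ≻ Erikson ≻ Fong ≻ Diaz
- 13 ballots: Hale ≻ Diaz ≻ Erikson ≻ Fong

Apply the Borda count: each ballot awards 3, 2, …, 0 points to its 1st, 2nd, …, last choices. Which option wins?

Hale

Borda scores:
  Fong: 9·3 + 5·3 + 4·0 + 8·1 + 7·1 + 13·0 = 57
  Erikson: 9·0 + 5·2 + 4·3 + 8·3 + 7·2 + 13·1 = 73
  Diaz: 9·2 + 5·1 + 4·2 + 8·0 + 7·0 + 13·2 = 57
  Hale: 9·1 + 5·0 + 4·1 + 8·2 + 7·3 + 13·3 = 89
Hale has the highest total.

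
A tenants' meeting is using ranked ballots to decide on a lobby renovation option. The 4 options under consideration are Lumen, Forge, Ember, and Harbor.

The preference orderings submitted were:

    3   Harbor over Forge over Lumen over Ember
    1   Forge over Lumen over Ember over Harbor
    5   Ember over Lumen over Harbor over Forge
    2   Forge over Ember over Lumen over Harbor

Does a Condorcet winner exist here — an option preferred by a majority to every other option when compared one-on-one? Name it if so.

There is no Condorcet winner

Head-to-head results (11 voters total):
Lumen vs Forge: Forge wins 6–5.
Lumen vs Ember: Ember wins 7–4.
Lumen vs Harbor: Lumen wins 8–3.
Forge vs Ember: Forge wins 6–5.
Forge vs Harbor: Harbor wins 8–3.
Ember vs Harbor: Ember wins 8–3.
No candidate beats all others: Lumen beats Harbor beats Forge beats Lumen, a majority cycle.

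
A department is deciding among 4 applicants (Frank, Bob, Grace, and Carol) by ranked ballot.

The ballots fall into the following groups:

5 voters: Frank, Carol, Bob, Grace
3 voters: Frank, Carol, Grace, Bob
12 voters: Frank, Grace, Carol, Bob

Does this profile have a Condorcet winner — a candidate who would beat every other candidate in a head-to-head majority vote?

Head-to-head results (20 voters total):
Frank vs Bob: Frank wins 20–0.
Frank vs Grace: Frank wins 20–0.
Frank vs Carol: Frank wins 20–0.
Bob vs Grace: Grace wins 15–5.
Bob vs Carol: Carol wins 20–0.
Grace vs Carol: Grace wins 12–8.
Frank beats each rival — Bob (20–0), Grace (20–0), Carol (20–0) — so Frank is the Condorcet winner.

Yes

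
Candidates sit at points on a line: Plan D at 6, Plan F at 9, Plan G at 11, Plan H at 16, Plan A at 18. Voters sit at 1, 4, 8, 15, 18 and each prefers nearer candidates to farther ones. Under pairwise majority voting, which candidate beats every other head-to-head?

With single-peaked preferences on a line, the Condorcet winner is the candidate closest to the median voter.
The median voter (position 8) is closest to Plan F at 9.
Check: Plan F vs Plan G — voters closer to Plan F: 3 of 5.

Plan F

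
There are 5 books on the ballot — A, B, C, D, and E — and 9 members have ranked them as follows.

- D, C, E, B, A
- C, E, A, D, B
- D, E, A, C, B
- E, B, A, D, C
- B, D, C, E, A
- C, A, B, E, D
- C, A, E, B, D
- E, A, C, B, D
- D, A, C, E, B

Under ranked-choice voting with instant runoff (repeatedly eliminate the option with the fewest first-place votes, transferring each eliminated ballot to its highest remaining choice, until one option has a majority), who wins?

D

Round 1: C 3, D 3, E 2, B 1, A 0. A has the fewest and is eliminated.
Round 2: C 3, D 3, E 2, B 1. B has the fewest and is eliminated.
Round 3: D 4, C 3, E 2. E has the fewest and is eliminated.
Round 4: D 5, C 4. D has a majority.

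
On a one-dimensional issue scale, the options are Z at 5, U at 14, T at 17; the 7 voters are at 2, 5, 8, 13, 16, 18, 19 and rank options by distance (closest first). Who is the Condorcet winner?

U

With single-peaked preferences on a line, the Condorcet winner is the candidate closest to the median voter.
The median voter (position 13) is closest to U at 14.
Check: U vs T — voters closer to U: 4 of 7.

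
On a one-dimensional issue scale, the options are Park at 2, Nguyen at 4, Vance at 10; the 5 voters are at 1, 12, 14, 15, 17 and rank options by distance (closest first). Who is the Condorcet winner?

Vance

With single-peaked preferences on a line, the Condorcet winner is the candidate closest to the median voter.
The median voter (position 14) is closest to Vance at 10.
Check: Vance vs Park — voters closer to Vance: 4 of 5.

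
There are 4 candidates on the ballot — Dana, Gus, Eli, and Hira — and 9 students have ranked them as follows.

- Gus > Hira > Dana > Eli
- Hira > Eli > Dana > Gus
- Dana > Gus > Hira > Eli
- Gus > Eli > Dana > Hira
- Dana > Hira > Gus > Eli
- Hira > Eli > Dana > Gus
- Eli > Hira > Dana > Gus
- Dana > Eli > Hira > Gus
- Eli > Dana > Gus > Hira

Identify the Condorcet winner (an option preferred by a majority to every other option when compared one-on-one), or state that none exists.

Head-to-head results (9 voters total):
Dana vs Gus: Dana wins 7–2.
Dana vs Eli: Eli wins 5–4.
Dana vs Hira: Dana wins 5–4.
Gus vs Eli: Eli wins 5–4.
Gus vs Hira: Hira wins 5–4.
Eli vs Hira: Hira wins 5–4.
No candidate beats all others: Dana beats Hira beats Eli beats Dana, a majority cycle.

None — there is no Condorcet winner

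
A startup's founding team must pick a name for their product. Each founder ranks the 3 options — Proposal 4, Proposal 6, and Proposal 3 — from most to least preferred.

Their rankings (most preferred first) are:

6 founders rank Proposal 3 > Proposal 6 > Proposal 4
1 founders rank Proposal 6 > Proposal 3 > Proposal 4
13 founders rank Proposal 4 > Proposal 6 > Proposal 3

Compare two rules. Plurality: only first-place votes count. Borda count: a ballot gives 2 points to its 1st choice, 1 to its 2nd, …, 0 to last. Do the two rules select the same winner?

Plurality first-place counts: Proposal 4 13, Proposal 6 1, Proposal 3 6 → Proposal 4.
Borda totals: Proposal 4 26, Proposal 6 21, Proposal 3 13 → Proposal 4.
The two rules agree on Proposal 4.

Yes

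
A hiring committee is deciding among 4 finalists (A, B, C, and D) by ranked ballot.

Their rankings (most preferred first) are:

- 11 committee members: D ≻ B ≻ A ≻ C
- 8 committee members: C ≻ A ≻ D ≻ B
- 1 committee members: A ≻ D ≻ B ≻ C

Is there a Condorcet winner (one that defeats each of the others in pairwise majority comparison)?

Yes

Head-to-head results (20 voters total):
A vs B: B wins 11–9.
A vs C: A wins 12–8.
A vs D: D wins 11–9.
B vs C: B wins 12–8.
B vs D: D wins 20–0.
C vs D: D wins 12–8.
D beats each rival — A (11–9), B (20–0), C (12–8) — so D is the Condorcet winner.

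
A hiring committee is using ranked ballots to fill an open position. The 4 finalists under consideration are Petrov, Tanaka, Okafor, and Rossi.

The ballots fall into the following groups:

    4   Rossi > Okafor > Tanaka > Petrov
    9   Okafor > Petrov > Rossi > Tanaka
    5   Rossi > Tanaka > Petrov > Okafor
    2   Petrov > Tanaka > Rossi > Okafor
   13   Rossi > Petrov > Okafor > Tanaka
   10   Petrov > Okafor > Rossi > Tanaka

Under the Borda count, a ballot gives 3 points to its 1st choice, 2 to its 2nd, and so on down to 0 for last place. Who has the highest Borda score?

Borda scores:
  Petrov: 4·0 + 9·2 + 5·1 + 2·3 + 13·2 + 10·3 = 85
  Tanaka: 4·1 + 9·0 + 5·2 + 2·2 + 13·0 + 10·0 = 18
  Okafor: 4·2 + 9·3 + 5·0 + 2·0 + 13·1 + 10·2 = 68
  Rossi: 4·3 + 9·1 + 5·3 + 2·1 + 13·3 + 10·1 = 87
Rossi has the highest total.

Rossi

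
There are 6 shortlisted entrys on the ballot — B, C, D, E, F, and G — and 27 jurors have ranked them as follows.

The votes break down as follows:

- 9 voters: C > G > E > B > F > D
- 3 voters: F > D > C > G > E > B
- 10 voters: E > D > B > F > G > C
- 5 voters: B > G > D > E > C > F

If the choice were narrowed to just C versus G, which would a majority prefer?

Ballots ranking C above G: 9+3 = 12.
Ballots ranking G above C: 10+5 = 15.
G wins the head-to-head, 15–12.

G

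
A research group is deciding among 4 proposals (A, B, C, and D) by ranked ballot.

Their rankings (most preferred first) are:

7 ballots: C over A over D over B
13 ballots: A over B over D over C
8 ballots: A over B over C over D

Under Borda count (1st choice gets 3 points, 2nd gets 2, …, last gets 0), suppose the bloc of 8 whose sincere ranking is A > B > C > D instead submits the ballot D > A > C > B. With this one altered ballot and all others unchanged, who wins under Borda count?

Borda totals with the altered ballot: A 69, B 26, C 29, D 44.
The winner is unchanged: still A.

A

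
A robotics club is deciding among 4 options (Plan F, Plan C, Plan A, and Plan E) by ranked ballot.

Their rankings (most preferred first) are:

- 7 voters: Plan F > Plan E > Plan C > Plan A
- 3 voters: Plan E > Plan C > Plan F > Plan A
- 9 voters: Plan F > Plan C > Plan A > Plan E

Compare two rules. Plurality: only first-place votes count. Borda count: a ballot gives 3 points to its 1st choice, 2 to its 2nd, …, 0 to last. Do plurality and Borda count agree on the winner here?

Plurality first-place counts: Plan F 16, Plan C 0, Plan A 0, Plan E 3 → Plan F.
Borda totals: Plan F 51, Plan C 31, Plan A 9, Plan E 23 → Plan F.
The two rules agree on Plan F.

Yes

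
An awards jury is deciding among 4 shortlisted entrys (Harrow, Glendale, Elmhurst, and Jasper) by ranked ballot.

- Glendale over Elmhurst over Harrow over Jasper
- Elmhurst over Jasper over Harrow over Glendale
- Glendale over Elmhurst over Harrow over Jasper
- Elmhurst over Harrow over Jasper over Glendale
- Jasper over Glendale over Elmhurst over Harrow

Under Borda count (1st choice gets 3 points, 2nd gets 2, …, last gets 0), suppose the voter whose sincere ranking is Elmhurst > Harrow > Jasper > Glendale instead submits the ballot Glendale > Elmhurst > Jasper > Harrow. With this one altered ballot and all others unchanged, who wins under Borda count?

Borda totals with the altered ballot: Harrow 3, Glendale 11, Elmhurst 10, Jasper 6.
The switch changes the winner from Elmhurst to Glendale.

Glendale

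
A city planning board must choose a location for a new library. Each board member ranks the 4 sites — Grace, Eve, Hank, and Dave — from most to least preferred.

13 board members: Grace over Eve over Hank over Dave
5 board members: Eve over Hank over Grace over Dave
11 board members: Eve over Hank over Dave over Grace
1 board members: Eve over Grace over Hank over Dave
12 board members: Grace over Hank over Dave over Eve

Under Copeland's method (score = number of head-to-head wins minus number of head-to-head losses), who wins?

Grace

Pairwise results:
  Grace vs Eve: Grace wins 25–17.
  Grace vs Hank: Grace wins 26–16.
  Grace vs Dave: Grace wins 31–11.
  Eve vs Hank: Eve wins 30–12.
  Eve vs Dave: Eve wins 30–12.
  Hank vs Dave: Hank wins 42–0.
Copeland scores (wins − losses):
  Grace: 3 − 0 = 3
  Eve: 2 − 1 = 1
  Hank: 1 − 2 = -1
  Dave: 0 − 3 = -3
Grace has the best Copeland score.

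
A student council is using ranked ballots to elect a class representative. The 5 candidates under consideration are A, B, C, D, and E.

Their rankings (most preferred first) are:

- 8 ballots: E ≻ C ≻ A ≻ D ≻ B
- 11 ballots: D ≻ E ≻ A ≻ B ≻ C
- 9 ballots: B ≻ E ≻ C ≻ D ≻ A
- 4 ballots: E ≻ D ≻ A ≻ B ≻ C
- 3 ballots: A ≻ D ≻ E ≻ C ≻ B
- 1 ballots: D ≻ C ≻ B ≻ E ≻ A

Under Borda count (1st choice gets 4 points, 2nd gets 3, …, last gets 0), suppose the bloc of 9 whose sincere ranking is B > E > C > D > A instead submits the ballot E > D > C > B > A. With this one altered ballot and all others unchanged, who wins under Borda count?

E

Borda totals with the altered ballot: A 58, B 26, C 48, D 104, E 124.
The winner is unchanged: still E.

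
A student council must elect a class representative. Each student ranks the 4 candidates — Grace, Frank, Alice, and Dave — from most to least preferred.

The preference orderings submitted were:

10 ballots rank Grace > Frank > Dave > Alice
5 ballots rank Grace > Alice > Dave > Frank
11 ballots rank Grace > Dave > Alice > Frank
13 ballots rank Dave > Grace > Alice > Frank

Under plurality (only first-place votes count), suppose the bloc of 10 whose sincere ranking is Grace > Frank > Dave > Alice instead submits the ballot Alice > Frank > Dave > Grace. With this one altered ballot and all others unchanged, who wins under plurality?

Grace

First-place totals with the altered ballot: Grace 16, Frank 0, Alice 10, Dave 13.
The winner is unchanged: still Grace.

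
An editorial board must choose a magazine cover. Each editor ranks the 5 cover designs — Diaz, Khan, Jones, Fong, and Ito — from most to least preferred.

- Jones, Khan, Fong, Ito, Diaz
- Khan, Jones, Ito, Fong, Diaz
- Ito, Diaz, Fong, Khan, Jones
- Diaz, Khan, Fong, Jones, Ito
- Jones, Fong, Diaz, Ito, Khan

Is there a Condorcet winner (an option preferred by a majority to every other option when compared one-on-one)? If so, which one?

Head-to-head results (5 voters total):
Diaz vs Khan: Diaz wins 3–2.
Diaz vs Jones: Jones wins 3–2.
Diaz vs Fong: Fong wins 3–2.
Diaz vs Ito: Ito wins 3–2.
Khan vs Jones: Khan wins 3–2.
Khan vs Fong: Khan wins 3–2.
Khan vs Ito: Khan wins 3–2.
Jones vs Fong: Jones wins 3–2.
Jones vs Ito: Jones wins 4–1.
Fong vs Ito: Fong wins 3–2.
No candidate beats all others: Diaz beats Khan beats Jones beats Diaz, a majority cycle.

There is no Condorcet winner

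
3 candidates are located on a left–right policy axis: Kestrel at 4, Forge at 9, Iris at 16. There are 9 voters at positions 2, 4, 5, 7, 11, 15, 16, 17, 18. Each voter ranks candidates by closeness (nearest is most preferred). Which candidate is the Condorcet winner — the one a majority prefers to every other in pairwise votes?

Forge

With single-peaked preferences on a line, the Condorcet winner is the candidate closest to the median voter.
The median voter (position 11) is closest to Forge at 9.
Check: Forge vs Kestrel — voters closer to Forge: 6 of 9.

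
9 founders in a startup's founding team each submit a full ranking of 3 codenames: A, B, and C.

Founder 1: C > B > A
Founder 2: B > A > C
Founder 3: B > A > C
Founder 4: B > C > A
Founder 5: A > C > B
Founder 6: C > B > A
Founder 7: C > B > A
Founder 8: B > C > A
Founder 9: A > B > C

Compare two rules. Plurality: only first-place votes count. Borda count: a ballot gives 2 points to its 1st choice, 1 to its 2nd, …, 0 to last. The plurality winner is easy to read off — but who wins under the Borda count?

B

Plurality first-place counts: A 2, B 4, C 3 → B.
Borda totals: A 6, B 12, C 9 → B.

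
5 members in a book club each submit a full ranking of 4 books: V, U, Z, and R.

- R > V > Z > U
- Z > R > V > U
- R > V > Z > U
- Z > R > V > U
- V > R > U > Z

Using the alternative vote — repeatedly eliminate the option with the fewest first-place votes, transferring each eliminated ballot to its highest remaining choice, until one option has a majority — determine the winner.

Round 1: Z 2, R 2, V 1, U 0. U has the fewest and is eliminated.
Round 2: Z 2, R 2, V 1. V has the fewest and is eliminated.
Round 3: R 3, Z 2. R has a majority.

R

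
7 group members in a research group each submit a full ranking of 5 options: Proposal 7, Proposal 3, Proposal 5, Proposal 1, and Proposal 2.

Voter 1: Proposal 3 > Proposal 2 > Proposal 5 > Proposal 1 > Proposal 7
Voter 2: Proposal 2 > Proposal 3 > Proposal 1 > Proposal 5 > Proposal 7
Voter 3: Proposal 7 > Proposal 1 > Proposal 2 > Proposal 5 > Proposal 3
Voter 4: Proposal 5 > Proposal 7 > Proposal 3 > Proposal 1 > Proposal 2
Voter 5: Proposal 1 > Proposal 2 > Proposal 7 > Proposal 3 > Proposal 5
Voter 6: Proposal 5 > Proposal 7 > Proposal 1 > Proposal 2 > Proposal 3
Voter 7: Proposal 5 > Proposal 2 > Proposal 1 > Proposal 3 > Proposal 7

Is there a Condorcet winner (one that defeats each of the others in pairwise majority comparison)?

No

Head-to-head results (7 voters total):
Proposal 7 vs Proposal 3: Proposal 7 wins 4–3.
Proposal 7 vs Proposal 5: Proposal 5 wins 5–2.
Proposal 7 vs Proposal 1: Proposal 1 wins 4–3.
Proposal 7 vs Proposal 2: Proposal 2 wins 4–3.
Proposal 3 vs Proposal 5: Proposal 5 wins 4–3.
Proposal 3 vs Proposal 1: Proposal 1 wins 4–3.
Proposal 3 vs Proposal 2: Proposal 2 wins 5–2.
Proposal 5 vs Proposal 1: Proposal 5 wins 4–3.
Proposal 5 vs Proposal 2: Proposal 2 wins 4–3.
Proposal 1 vs Proposal 2: Proposal 1 wins 4–3.
No candidate beats all others: Proposal 5 beats Proposal 1 beats Proposal 2 beats Proposal 5, a majority cycle.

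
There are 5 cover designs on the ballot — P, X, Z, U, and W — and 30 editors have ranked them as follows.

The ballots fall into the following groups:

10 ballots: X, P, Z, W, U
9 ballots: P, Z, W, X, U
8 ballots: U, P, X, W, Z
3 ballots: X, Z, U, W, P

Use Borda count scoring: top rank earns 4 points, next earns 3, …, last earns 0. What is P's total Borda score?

Borda scores:
  P: 10·3 + 9·4 + 8·3 + 3·0 = 90
  X: 10·4 + 9·1 + 8·2 + 3·4 = 77
  Z: 10·2 + 9·3 + 8·0 + 3·3 = 56
  U: 10·0 + 9·0 + 8·4 + 3·2 = 38
  W: 10·1 + 9·2 + 8·1 + 3·1 = 39

90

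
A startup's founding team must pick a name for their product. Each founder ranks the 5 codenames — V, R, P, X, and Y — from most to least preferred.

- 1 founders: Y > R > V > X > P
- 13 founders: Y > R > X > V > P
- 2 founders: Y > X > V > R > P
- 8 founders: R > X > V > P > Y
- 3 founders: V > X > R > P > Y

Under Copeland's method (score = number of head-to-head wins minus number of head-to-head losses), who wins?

Y

Pairwise results:
  V vs R: R wins 22–5.
  V vs P: V wins 27–0.
  V vs X: X wins 23–4.
  V vs Y: Y wins 16–11.
  R vs P: R wins 27–0.
  R vs X: R wins 22–5.
  R vs Y: Y wins 16–11.
  P vs X: X wins 27–0.
  P vs Y: Y wins 16–11.
  X vs Y: Y wins 16–11.
Copeland scores (wins − losses):
  V: 1 − 3 = -2
  R: 3 − 1 = 2
  P: 0 − 4 = -4
  X: 2 − 2 = 0
  Y: 4 − 0 = 4
Y has the best Copeland score.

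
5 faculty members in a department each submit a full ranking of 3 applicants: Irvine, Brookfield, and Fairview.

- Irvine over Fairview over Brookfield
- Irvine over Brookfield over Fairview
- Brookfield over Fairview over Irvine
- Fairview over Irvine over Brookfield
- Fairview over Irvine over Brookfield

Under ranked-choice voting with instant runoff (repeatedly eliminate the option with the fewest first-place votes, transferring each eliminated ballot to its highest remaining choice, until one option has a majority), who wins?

Fairview

Round 1: Irvine 2, Fairview 2, Brookfield 1. Brookfield has the fewest and is eliminated.
Round 2: Fairview 3, Irvine 2. Fairview has a majority.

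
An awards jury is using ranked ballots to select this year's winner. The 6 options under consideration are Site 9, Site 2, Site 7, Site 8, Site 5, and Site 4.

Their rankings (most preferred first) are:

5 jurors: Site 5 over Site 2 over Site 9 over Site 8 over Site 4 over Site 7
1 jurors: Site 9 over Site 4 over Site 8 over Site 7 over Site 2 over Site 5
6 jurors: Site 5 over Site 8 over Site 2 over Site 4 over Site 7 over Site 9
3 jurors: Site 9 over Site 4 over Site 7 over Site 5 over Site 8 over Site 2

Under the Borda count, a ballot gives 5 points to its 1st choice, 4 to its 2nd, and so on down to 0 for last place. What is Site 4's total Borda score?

33

Borda scores:
  Site 9: 5·3 + 5 + 6·0 + 3·5 = 35
  Site 2: 5·4 + 1 + 6·3 + 3·0 = 39
  Site 7: 5·0 + 2 + 6·1 + 3·3 = 17
  Site 8: 5·2 + 3 + 6·4 + 3·1 = 40
  Site 5: 5·5 + 0 + 6·5 + 3·2 = 61
  Site 4: 5·1 + 4 + 6·2 + 3·4 = 33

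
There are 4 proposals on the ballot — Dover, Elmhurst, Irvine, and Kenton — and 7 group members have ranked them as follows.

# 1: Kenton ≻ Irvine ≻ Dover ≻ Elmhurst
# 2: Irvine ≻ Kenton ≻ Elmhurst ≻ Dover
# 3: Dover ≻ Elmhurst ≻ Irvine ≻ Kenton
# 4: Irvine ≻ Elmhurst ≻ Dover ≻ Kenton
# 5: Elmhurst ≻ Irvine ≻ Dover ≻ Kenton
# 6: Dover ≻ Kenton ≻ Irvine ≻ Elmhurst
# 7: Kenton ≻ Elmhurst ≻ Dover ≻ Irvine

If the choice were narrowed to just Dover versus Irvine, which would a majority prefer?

Ballots ranking Dover above Irvine: 3.
Ballots ranking Irvine above Dover: 4.
Irvine wins the head-to-head, 4–3.

Irvine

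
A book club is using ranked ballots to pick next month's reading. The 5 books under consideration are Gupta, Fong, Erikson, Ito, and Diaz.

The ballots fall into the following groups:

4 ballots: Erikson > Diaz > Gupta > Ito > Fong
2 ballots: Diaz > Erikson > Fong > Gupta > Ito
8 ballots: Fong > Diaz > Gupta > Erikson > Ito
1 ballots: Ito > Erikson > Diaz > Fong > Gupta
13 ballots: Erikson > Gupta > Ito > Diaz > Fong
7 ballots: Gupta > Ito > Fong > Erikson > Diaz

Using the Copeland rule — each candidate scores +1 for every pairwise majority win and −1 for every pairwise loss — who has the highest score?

Erikson

Pairwise results:
  Gupta vs Fong: Gupta wins 24–11.
  Gupta vs Erikson: Erikson wins 20–15.
  Gupta vs Ito: Gupta wins 34–1.
  Gupta vs Diaz: Gupta wins 20–15.
  Fong vs Erikson: Erikson wins 20–15.
  Fong vs Ito: Ito wins 25–10.
  Fong vs Diaz: Diaz wins 20–15.
  Erikson vs Ito: Erikson wins 27–8.
  Erikson vs Diaz: Erikson wins 25–10.
  Ito vs Diaz: Ito wins 21–14.
Copeland scores (wins − losses):
  Gupta: 3 − 1 = 2
  Fong: 0 − 4 = -4
  Erikson: 4 − 0 = 4
  Ito: 2 − 2 = 0
  Diaz: 1 − 3 = -2
Erikson has the best Copeland score.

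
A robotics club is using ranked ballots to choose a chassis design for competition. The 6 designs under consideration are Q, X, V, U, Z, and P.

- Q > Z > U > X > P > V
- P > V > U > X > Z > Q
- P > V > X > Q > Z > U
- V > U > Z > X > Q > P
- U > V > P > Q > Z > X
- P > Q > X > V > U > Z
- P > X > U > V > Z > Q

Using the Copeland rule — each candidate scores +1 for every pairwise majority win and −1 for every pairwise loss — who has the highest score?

P

Pairwise results:
  Q vs X: X wins 4–3.
  Q vs V: V wins 5–2.
  Q vs U: U wins 4–3.
  Q vs Z: Q wins 4–3.
  Q vs P: P wins 5–2.
  X vs V: V wins 4–3.
  X vs U: U wins 4–3.
  X vs Z: X wins 4–3.
  X vs P: P wins 5–2.
  V vs U: V wins 4–3.
  V vs Z: V wins 6–1.
  V vs P: P wins 5–2.
  U vs Z: U wins 5–2.
  U vs P: P wins 4–3.
  Z vs P: P wins 5–2.
Copeland scores (wins − losses):
  Q: 1 − 4 = -3
  X: 2 − 3 = -1
  V: 4 − 1 = 3
  U: 3 − 2 = 1
  Z: 0 − 5 = -5
  P: 5 − 0 = 5
P has the best Copeland score.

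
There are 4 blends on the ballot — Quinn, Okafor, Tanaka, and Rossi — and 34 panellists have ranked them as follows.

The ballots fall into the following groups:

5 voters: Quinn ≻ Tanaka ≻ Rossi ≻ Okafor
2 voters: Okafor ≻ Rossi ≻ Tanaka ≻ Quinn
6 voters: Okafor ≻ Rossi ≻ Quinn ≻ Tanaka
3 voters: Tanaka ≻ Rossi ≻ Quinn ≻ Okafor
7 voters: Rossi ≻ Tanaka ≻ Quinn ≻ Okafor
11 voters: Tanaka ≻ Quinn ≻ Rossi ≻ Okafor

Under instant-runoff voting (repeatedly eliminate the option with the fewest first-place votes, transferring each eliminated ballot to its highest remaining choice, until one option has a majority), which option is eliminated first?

Quinn

Round 1: Tanaka 14, Okafor 8, Rossi 7, Quinn 5. Quinn has the fewest and is eliminated.
Round 2: Tanaka 19, Okafor 8, Rossi 7. Tanaka has a majority.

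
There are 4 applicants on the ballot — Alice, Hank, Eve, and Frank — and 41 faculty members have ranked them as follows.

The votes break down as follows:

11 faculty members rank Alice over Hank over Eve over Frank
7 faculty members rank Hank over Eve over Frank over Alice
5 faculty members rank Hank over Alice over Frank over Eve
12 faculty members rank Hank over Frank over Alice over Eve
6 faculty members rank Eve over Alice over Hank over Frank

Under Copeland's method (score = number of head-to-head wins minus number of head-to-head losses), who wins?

Hank

Pairwise results:
  Alice vs Hank: Hank wins 24–17.
  Alice vs Eve: Alice wins 28–13.
  Alice vs Frank: Alice wins 22–19.
  Hank vs Eve: Hank wins 35–6.
  Hank vs Frank: Hank wins 41–0.
  Eve vs Frank: Eve wins 24–17.
Copeland scores (wins − losses):
  Alice: 2 − 1 = 1
  Hank: 3 − 0 = 3
  Eve: 1 − 2 = -1
  Frank: 0 − 3 = -3
Hank has the best Copeland score.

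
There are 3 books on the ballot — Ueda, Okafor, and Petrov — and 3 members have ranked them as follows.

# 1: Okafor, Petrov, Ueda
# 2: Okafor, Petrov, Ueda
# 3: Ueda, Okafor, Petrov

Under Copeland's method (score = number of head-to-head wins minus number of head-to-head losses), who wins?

Okafor

Pairwise results:
  Ueda vs Okafor: Okafor wins 2–1.
  Ueda vs Petrov: Petrov wins 2–1.
  Okafor vs Petrov: Okafor wins 3–0.
Copeland scores (wins − losses):
  Ueda: 0 − 2 = -2
  Okafor: 2 − 0 = 2
  Petrov: 1 − 1 = 0
Okafor has the best Copeland score.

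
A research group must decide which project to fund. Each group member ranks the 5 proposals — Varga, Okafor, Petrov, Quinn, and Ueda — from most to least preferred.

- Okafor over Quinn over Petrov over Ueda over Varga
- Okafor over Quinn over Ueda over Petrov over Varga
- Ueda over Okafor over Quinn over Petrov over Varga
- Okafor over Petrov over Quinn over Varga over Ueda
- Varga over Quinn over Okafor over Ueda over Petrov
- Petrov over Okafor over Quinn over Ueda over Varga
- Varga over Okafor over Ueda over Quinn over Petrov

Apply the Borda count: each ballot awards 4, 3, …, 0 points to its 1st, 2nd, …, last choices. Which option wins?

Borda scores:
  Varga: 0 + 0 + 0 + 1 + 4 + 0 + 4 = 9
  Okafor: 4 + 4 + 3 + 4 + 2 + 3 + 3 = 23
  Petrov: 2 + 1 + 1 + 3 + 0 + 4 + 0 = 11
  Quinn: 3 + 3 + 2 + 2 + 3 + 2 + 1 = 16
  Ueda: 1 + 2 + 4 + 0 + 1 + 1 + 2 = 11
Okafor has the highest total.

Okafor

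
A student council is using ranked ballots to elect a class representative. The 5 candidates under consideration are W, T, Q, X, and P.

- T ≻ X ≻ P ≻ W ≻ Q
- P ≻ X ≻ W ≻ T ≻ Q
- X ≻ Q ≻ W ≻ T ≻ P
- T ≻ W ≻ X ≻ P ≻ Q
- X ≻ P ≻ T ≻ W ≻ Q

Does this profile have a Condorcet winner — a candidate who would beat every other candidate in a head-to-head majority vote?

Head-to-head results (5 voters total):
W vs T: T wins 3–2.
W vs Q: W wins 4–1.
W vs X: X wins 4–1.
W vs P: P wins 3–2.
T vs Q: T wins 4–1.
T vs X: X wins 3–2.
T vs P: T wins 3–2.
Q vs X: X wins 5–0.
Q vs P: P wins 4–1.
X vs P: X wins 4–1.
X beats each rival — W (4–1), T (3–2), Q (5–0), P (4–1) — so X is the Condorcet winner.

Yes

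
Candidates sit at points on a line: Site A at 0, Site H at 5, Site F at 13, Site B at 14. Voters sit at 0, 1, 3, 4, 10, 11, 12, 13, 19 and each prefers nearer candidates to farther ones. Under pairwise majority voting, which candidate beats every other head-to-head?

With single-peaked preferences on a line, the Condorcet winner is the candidate closest to the median voter.
The median voter (position 10) is closest to Site F at 13.
Check: Site F vs Site A — voters closer to Site F: 5 of 9.

Site F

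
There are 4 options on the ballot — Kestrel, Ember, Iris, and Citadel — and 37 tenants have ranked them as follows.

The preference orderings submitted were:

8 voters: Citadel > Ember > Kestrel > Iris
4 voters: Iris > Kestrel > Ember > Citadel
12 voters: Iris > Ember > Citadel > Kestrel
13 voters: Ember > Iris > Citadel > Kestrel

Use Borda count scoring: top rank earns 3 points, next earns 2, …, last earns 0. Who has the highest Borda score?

Borda scores:
  Kestrel: 8·1 + 4·2 + 12·0 + 13·0 = 16
  Ember: 8·2 + 4·1 + 12·2 + 13·3 = 83
  Iris: 8·0 + 4·3 + 12·3 + 13·2 = 74
  Citadel: 8·3 + 4·0 + 12·1 + 13·1 = 49
Ember has the highest total.

Ember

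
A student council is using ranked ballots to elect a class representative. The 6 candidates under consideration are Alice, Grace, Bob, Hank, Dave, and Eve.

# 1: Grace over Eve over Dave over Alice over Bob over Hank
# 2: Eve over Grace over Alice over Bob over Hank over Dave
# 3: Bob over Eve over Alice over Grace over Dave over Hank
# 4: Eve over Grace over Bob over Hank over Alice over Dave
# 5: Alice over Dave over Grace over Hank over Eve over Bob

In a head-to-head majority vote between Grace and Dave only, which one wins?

Grace

Ballots ranking Grace above Dave: 4.
Ballots ranking Dave above Grace: 1.
Grace wins the head-to-head, 4–1.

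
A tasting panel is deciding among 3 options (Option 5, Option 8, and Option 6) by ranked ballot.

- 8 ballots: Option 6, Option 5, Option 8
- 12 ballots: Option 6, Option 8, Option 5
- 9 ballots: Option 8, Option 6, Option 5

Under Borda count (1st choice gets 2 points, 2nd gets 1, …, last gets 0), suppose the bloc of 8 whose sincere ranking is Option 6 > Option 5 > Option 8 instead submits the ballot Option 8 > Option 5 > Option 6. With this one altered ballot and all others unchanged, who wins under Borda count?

Option 8

Borda totals with the altered ballot: Option 5 8, Option 8 46, Option 6 33.
The switch changes the winner from Option 6 to Option 8.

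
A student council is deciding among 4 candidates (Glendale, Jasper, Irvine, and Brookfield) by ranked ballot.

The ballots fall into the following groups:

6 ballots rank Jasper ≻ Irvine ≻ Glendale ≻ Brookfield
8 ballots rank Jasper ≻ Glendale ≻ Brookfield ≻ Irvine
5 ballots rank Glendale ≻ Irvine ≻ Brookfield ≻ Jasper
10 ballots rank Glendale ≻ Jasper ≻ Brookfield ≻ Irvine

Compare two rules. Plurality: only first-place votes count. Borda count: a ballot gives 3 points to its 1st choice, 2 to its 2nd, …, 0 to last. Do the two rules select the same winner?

Yes

Plurality first-place counts: Glendale 15, Jasper 14, Irvine 0, Brookfield 0 → Glendale.
Borda totals: Glendale 67, Jasper 62, Irvine 22, Brookfield 23 → Glendale.
The two rules agree on Glendale.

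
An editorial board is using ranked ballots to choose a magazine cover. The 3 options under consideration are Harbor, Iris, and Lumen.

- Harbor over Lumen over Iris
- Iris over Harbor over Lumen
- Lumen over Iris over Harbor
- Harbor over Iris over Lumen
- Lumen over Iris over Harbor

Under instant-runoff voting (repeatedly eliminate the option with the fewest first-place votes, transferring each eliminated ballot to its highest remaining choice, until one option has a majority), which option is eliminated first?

Iris

Round 1: Harbor 2, Lumen 2, Iris 1. Iris has the fewest and is eliminated.
Round 2: Harbor 3, Lumen 2. Harbor has a majority.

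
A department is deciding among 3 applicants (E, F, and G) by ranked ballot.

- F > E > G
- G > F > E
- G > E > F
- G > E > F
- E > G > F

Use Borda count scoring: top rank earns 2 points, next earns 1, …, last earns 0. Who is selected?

Borda scores:
  E: 1 + 0 + 1 + 1 + 2 = 5
  F: 2 + 1 + 0 + 0 + 0 = 3
  G: 0 + 2 + 2 + 2 + 1 = 7
G has the highest total.

G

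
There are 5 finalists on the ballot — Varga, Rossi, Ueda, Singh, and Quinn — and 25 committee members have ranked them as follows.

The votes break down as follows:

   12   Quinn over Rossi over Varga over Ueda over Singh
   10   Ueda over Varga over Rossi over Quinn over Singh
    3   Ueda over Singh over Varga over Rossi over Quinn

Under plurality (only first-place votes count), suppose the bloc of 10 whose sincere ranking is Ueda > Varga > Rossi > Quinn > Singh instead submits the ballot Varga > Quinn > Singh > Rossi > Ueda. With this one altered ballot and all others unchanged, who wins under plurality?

Quinn

First-place totals with the altered ballot: Varga 10, Rossi 0, Ueda 3, Singh 0, Quinn 12.
The switch changes the winner from Ueda to Quinn.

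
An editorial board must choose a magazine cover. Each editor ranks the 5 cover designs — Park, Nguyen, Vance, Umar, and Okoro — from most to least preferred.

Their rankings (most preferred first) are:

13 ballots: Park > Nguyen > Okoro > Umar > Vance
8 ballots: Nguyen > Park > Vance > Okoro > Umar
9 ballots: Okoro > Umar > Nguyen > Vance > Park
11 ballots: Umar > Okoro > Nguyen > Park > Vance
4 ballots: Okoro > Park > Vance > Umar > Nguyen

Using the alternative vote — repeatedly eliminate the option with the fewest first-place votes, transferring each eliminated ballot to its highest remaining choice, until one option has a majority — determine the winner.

Round 1: Park 13, Okoro 13, Umar 11, Nguyen 8, Vance 0. Vance has the fewest and is eliminated.
Round 2: Park 13, Okoro 13, Umar 11, Nguyen 8. Nguyen has the fewest and is eliminated.
Round 3: Park 21, Okoro 13, Umar 11. Umar has the fewest and is eliminated.
Round 4: Okoro 24, Park 21. Okoro has a majority.

Okoro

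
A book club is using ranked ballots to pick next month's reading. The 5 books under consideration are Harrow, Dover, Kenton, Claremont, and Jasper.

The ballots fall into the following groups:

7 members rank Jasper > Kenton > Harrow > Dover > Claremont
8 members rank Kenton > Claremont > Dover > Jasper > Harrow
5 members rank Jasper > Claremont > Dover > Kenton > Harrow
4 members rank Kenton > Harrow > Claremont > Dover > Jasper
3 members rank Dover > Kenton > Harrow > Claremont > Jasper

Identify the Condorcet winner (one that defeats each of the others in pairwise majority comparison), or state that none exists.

Kenton

Head-to-head results (27 voters total):
Harrow vs Dover: Dover wins 16–11.
Harrow vs Kenton: Kenton wins 27–0.
Harrow vs Claremont: Harrow wins 14–13.
Harrow vs Jasper: Jasper wins 20–7.
Dover vs Kenton: Kenton wins 19–8.
Dover vs Claremont: Claremont wins 17–10.
Dover vs Jasper: Dover wins 15–12.
Kenton vs Claremont: Kenton wins 22–5.
Kenton vs Jasper: Kenton wins 15–12.
Claremont vs Jasper: Claremont wins 15–12.
Kenton beats each rival — Harrow (27–0), Dover (19–8), Claremont (22–5), Jasper (15–12) — so Kenton is the Condorcet winner.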